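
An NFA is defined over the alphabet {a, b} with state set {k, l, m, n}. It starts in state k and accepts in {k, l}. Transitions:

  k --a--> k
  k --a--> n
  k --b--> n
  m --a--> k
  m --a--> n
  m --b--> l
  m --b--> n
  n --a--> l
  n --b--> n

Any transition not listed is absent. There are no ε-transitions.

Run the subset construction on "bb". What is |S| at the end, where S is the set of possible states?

1

Start in {k}.
Read 'b': k→{n}; now {n}.
Read 'b': n→{n}; now {n}.
That set has 1 state.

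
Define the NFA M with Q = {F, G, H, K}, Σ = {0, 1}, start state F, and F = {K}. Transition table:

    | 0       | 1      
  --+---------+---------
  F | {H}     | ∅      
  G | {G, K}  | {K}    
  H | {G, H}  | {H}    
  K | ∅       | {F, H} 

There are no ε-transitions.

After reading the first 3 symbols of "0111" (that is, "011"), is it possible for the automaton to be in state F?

Start in {F}.
Read '0': {F} → {H}.
Read '1': {H} → {H}.
Read '1': {H} → {H}.
State F is not in {H}.

No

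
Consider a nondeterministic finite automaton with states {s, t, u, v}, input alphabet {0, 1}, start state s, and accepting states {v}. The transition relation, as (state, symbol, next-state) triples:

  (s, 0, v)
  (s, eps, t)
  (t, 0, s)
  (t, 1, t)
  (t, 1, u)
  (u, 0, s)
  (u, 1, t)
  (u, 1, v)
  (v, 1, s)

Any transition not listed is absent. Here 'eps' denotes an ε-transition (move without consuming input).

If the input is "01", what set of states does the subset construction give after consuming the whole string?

{s, t, u}

Start: ε-closure({s}) = {s, t}.
Read '0': s→{v}, t→{s}; union {s, v}; ε-closure = {s, t, v}.
Read '1': s→∅, t→{t, u}, v→{s}; now {s, t, u}.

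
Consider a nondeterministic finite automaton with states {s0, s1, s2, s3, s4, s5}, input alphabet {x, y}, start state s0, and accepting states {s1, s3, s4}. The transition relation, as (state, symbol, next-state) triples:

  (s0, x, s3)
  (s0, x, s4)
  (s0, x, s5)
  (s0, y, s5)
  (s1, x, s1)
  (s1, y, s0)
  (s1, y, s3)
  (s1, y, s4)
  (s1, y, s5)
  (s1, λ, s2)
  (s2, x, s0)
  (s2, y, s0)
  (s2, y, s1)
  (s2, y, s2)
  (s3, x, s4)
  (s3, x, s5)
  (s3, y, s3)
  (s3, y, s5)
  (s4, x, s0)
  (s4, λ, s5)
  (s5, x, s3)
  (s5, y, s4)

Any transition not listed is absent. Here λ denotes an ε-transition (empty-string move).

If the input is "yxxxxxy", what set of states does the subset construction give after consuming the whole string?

{s3, s4, s5}

Start in {s0}.
Read 'y': {s0} → {s5}.
Read 'x': {s5} → {s3}.
Read 'x': {s3} → {s4, s5}.
Read 'x': {s4, s5} → {s0, s3}.
Read 'x': {s0, s3} → {s3, s4, s5}.
Read 'x': {s3, s4, s5} → {s0, s3, s4, s5}.
Read 'y': {s0, s3, s4, s5} → {s3, s4, s5}.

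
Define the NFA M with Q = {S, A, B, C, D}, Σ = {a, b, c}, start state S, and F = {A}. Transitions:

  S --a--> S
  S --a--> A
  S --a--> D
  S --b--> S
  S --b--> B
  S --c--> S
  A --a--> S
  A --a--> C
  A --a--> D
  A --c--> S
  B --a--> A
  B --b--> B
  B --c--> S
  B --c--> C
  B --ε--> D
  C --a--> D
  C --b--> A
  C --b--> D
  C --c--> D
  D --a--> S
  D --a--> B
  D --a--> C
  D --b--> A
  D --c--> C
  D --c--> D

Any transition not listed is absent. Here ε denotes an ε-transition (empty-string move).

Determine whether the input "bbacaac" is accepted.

No

Start in {S}.
Read 'b': S→{S, B}; union {S, B}; ε-closure = {S, B, D}.
Read 'b': S→{S, B}, B→{B}, D→{A}; union {S, A, B}; ε-closure = {S, A, B, D}.
Read 'a': S→{S, A, D}, A→{S, C, D}, B→{A}, D→{S, B, C}; now {S, A, B, C, D}.
Read 'c': S→{S}, A→{S}, B→{S, C}, C→{D}, D→{C, D}; now {S, C, D}.
Read 'a': S→{S, A, D}, C→{D}, D→{S, B, C}; now {S, A, B, C, D}.
Read 'a': S→{S, A, D}, A→{S, C, D}, B→{A}, C→{D}, D→{S, B, C}; now {S, A, B, C, D}.
Read 'c': S→{S}, A→{S}, B→{S, C}, C→{D}, D→{C, D}; now {S, C, D}.
The final set {S, C, D} contains no accepting state.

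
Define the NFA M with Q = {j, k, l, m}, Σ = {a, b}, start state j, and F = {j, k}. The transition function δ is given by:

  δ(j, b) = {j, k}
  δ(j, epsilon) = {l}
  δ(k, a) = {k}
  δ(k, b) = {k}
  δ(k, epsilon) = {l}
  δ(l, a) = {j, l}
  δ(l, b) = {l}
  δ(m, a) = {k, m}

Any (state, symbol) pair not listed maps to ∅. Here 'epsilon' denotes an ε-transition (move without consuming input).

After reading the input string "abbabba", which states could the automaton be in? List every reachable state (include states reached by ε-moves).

{j, k, l}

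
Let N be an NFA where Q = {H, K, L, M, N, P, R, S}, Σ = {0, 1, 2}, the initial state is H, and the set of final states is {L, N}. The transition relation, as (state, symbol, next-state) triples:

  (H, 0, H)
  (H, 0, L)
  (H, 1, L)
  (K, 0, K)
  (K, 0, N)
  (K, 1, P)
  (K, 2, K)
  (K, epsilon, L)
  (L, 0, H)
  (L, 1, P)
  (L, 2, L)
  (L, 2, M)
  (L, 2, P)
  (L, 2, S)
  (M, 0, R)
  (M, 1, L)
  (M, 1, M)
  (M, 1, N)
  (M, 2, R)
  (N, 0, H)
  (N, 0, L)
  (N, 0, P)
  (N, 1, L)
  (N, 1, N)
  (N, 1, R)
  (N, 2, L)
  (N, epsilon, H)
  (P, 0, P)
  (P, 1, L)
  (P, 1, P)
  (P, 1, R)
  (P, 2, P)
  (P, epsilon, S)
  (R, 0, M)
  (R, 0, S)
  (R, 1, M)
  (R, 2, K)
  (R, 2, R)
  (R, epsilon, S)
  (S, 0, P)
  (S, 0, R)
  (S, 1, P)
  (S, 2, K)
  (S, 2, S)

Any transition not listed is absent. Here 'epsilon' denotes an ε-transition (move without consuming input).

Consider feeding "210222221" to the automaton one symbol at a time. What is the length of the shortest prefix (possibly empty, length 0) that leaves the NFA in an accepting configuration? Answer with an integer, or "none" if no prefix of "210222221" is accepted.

Start in {H}.
Read '2': {H} → ∅.
The set is empty and remains empty for the remaining 8 symbols.
No reachable set along the way intersects F.

none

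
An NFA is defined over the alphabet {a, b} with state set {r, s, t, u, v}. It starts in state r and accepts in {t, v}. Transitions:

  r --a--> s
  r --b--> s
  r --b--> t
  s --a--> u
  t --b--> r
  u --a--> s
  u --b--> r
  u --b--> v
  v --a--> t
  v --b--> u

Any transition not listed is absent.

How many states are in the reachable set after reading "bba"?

1

Start in {r}.
Read 'b': {r} → {s, t}.
Read 'b': {s, t} → {r}.
Read 'a': {r} → {s}.
That set has 1 state.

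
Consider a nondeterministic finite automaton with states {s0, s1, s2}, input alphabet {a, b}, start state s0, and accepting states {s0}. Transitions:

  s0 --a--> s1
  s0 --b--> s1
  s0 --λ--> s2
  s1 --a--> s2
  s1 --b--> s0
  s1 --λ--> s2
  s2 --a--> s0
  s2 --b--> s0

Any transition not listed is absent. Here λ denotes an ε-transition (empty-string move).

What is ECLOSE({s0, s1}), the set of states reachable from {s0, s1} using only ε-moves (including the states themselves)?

{s0, s1, s2}

Begin with {s0, s1}.
ε-move s1 → s2; add s2.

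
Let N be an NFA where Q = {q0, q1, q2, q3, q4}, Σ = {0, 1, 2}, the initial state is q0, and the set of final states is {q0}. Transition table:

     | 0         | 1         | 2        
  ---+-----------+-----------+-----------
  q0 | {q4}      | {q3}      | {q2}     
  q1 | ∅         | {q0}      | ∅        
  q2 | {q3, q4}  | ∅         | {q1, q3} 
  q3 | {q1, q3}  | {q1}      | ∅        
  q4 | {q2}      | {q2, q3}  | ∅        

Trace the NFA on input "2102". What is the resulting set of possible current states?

Start in {q0}.
Read '2': {q0} → {q2}.
Read '1': {q2} → ∅.
The set is empty and remains empty for the remaining 2 symbols.

∅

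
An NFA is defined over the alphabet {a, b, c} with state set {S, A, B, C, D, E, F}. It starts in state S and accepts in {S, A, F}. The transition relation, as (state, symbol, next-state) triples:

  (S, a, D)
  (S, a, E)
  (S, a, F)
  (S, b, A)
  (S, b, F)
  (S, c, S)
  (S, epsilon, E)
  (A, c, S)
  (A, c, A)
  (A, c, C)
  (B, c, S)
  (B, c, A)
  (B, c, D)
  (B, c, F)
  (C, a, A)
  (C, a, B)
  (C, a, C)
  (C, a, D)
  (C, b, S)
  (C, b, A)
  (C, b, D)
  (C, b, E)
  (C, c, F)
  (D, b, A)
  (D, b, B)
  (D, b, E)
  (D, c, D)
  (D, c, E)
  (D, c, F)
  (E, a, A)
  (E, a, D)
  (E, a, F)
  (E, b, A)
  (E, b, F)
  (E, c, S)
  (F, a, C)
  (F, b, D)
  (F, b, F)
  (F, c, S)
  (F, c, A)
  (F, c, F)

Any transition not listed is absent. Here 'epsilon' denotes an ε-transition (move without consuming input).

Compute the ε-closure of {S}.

{S, E}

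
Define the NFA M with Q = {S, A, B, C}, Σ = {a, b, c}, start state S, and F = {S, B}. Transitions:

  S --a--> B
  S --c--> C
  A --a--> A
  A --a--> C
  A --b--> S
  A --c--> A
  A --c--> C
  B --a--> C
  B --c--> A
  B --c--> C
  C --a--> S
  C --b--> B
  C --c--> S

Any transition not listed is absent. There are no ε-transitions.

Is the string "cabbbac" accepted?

Start in {S}.
Read 'c': {S} → {C}.
Read 'a': {C} → {S}.
Read 'b': {S} → ∅.
The set is empty and remains empty for the remaining 4 symbols.
The final set ∅ contains no accepting state.

No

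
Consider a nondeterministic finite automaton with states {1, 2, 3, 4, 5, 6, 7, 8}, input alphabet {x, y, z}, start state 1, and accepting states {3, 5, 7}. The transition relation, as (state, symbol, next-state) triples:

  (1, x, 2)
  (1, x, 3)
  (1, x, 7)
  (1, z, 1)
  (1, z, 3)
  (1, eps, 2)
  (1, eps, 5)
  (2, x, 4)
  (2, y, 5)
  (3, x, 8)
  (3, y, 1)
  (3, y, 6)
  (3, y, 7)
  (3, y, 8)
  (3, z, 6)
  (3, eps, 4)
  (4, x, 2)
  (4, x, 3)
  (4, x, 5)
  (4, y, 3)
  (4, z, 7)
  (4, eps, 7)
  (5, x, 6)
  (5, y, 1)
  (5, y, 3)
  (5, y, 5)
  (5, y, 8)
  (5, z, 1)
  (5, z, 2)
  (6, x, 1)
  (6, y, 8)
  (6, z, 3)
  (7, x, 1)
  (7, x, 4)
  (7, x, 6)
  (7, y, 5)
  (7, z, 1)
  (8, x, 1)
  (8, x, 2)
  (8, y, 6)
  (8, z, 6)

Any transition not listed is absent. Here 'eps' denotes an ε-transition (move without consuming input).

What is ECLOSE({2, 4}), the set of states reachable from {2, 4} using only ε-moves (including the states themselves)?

{2, 4, 7}

Begin with {2, 4}.
ε-move 4 → 7; add 7.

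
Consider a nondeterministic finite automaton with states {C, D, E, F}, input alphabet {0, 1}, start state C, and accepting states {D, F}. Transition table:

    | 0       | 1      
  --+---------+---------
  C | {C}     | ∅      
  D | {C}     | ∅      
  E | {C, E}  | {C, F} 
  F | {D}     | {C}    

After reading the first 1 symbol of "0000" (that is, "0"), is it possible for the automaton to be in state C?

Yes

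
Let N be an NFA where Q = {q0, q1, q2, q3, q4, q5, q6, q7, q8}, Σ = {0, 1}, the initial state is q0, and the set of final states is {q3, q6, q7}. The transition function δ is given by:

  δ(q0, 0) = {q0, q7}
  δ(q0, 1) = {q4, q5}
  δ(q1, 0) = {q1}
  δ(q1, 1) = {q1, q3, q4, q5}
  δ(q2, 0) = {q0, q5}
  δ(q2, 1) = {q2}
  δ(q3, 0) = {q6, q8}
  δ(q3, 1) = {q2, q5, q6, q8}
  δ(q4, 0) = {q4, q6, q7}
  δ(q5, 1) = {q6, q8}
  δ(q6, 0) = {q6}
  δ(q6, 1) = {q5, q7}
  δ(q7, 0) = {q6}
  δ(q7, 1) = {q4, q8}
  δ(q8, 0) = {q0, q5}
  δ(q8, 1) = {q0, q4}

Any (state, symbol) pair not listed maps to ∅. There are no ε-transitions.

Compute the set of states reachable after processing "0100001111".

{q4, q5, q6, q8}

Start in {q0}.
Read '0': {q0} → {q0, q7}.
Read '1': {q0, q7} → {q4, q5, q8}.
Read '0': {q4, q5, q8} → {q0, q4, q5, q6, q7}.
Read '0': {q0, q4, q5, q6, q7} → {q0, q4, q6, q7}.
Read '0': {q0, q4, q6, q7} → {q0, q4, q6, q7}.
Read '0': {q0, q4, q6, q7} → {q0, q4, q6, q7}.
Read '1': {q0, q4, q6, q7} → {q4, q5, q7, q8}.
Read '1': {q4, q5, q7, q8} → {q0, q4, q6, q8}.
Read '1': {q0, q4, q6, q8} → {q0, q4, q5, q7}.
Read '1': {q0, q4, q5, q7} → {q4, q5, q6, q8}.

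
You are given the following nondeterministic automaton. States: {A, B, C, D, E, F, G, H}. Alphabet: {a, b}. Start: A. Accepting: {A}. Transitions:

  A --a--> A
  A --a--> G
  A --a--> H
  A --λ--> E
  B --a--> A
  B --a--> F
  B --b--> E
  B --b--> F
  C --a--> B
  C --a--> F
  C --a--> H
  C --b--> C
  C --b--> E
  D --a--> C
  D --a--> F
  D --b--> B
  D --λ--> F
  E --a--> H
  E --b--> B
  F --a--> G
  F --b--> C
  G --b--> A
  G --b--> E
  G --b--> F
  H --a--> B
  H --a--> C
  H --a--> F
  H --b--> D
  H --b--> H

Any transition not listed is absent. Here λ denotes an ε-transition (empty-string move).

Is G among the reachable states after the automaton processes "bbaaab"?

Start: ε-closure({A}) = {A, E}.
Read 'b': A→∅, E→{B}; now {B}.
Read 'b': B→{E, F}; now {E, F}.
Read 'a': E→{H}, F→{G}; now {G, H}.
Read 'a': G→∅, H→{B, C, F}; now {B, C, F}.
Read 'a': B→{A, F}, C→{B, F, H}, F→{G}; union {A, B, F, G, H}; ε-closure = {A, B, E, F, G, H}.
Read 'b': A→∅, B→{E, F}, E→{B}, F→{C}, G→{A, E, F}, H→{D, H}; now {A, B, C, D, E, F, H}.
State G is not in {A, B, C, D, E, F, H}.

No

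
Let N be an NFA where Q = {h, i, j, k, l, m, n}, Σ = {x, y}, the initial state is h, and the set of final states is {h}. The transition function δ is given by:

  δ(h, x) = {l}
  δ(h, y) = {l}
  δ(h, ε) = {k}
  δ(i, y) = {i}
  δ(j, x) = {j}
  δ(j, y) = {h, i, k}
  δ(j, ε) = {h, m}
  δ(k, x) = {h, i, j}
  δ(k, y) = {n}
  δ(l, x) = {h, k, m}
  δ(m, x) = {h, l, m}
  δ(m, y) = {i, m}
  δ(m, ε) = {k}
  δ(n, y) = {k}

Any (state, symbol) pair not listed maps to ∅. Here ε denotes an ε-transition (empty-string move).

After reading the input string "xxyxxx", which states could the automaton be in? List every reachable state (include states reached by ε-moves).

{h, i, j, k, l, m}

Start: ε-closure({h}) = {h, k}.
Read 'x': {h, k} → {h, i, j, k, l, m}.
Read 'x': {h, i, j, k, l, m} → {h, i, j, k, l, m}.
Read 'y': {h, i, j, k, l, m} → {h, i, k, l, m, n}.
Read 'x': {h, i, k, l, m, n} → {h, i, j, k, l, m}.
Read 'x': {h, i, j, k, l, m} → {h, i, j, k, l, m}.
Read 'x': {h, i, j, k, l, m} → {h, i, j, k, l, m}.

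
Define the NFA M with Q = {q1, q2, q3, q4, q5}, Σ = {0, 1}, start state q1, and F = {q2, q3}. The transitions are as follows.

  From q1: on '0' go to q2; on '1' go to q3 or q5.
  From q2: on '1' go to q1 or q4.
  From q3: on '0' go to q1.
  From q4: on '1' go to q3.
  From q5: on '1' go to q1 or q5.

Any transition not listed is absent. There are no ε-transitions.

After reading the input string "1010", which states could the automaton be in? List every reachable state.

{q1}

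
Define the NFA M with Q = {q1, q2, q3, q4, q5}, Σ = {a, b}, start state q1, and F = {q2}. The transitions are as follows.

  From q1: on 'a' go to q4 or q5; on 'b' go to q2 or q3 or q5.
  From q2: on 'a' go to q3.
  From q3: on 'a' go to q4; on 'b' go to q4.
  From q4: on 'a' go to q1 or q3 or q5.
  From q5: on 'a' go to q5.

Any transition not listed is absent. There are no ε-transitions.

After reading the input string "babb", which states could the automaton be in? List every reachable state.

Start in {q1}.
Read 'b': {q1} → {q2, q3, q5}.
Read 'a': {q2, q3, q5} → {q3, q4, q5}.
Read 'b': {q3, q4, q5} → {q4}.
Read 'b': {q4} → ∅.

∅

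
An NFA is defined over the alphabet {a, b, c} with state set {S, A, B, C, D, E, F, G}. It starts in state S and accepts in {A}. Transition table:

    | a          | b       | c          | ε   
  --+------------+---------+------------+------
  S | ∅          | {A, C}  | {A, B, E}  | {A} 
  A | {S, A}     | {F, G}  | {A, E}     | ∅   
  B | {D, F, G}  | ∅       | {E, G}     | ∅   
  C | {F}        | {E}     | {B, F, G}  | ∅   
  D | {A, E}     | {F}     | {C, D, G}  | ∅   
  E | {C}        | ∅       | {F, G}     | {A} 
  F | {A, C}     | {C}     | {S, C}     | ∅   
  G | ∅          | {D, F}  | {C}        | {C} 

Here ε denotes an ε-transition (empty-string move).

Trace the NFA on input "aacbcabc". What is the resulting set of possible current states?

{S, A, B, C, D, E, F, G}

Start: ε-closure({S}) = {S, A}.
Read 'a': S→∅, A→{S, A}; now {S, A}.
Read 'a': S→∅, A→{S, A}; now {S, A}.
Read 'c': S→{A, B, E}, A→{A, E}; now {A, B, E}.
Read 'b': A→{F, G}, B→∅, E→∅; union {F, G}; ε-closure = {C, F, G}.
Read 'c': C→{B, F, G}, F→{S, C}, G→{C}; union {S, B, C, F, G}; ε-closure = {S, A, B, C, F, G}.
Read 'a': S→∅, A→{S, A}, B→{D, F, G}, C→{F}, F→{A, C}, G→∅; now {S, A, C, D, F, G}.
Read 'b': S→{A, C}, A→{F, G}, C→{E}, D→{F}, F→{C}, G→{D, F}; now {A, C, D, E, F, G}.
Read 'c': A→{A, E}, C→{B, F, G}, D→{C, D, G}, E→{F, G}, F→{S, C}, G→{C}; now {S, A, B, C, D, E, F, G}.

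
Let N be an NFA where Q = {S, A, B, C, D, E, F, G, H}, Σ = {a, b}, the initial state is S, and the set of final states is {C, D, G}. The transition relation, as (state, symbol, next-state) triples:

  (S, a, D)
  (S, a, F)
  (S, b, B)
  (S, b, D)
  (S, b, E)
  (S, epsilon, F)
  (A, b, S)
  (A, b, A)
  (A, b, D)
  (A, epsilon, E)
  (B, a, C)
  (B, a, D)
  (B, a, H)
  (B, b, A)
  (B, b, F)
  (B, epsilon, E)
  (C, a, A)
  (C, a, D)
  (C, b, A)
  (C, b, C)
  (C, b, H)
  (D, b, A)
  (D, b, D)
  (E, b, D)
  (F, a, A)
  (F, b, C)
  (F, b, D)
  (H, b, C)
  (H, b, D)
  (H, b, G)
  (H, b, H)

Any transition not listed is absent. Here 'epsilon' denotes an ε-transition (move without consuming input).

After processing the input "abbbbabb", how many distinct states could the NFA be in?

Start: ε-closure({S}) = {S, F}.
Read 'a': S→{D, F}, F→{A}; union {A, D, F}; ε-closure = {A, D, E, F}.
Read 'b': A→{S, A, D}, D→{A, D}, E→{D}, F→{C, D}; union {S, A, C, D}; ε-closure = {S, A, C, D, E, F}.
Read 'b': S→{B, D, E}, A→{S, A, D}, C→{A, C, H}, D→{A, D}, E→{D}, F→{C, D}; union {S, A, B, C, D, E, H}; ε-closure = {S, A, B, C, D, E, F, H}.
Read 'b': S→{B, D, E}, A→{S, A, D}, B→{A, F}, C→{A, C, H}, D→{A, D}, E→{D}, F→{C, D}, H→{C, D, G, H}; now {S, A, B, C, D, E, F, G, H}.
Read 'b': S→{B, D, E}, A→{S, A, D}, B→{A, F}, C→{A, C, H}, D→{A, D}, E→{D}, F→{C, D}, G→∅, H→{C, D, G, H}; now {S, A, B, C, D, E, F, G, H}.
Read 'a': S→{D, F}, A→∅, B→{C, D, H}, C→{A, D}, D→∅, E→∅, F→{A}, G→∅, H→∅; union {A, C, D, F, H}; ε-closure = {A, C, D, E, F, H}.
Read 'b': A→{S, A, D}, C→{A, C, H}, D→{A, D}, E→{D}, F→{C, D}, H→{C, D, G, H}; union {S, A, C, D, G, H}; ε-closure = {S, A, C, D, E, F, G, H}.
Read 'b': S→{B, D, E}, A→{S, A, D}, C→{A, C, H}, D→{A, D}, E→{D}, F→{C, D}, G→∅, H→{C, D, G, H}; union {S, A, B, C, D, E, G, H}; ε-closure = {S, A, B, C, D, E, F, G, H}.
That set has 9 states.

9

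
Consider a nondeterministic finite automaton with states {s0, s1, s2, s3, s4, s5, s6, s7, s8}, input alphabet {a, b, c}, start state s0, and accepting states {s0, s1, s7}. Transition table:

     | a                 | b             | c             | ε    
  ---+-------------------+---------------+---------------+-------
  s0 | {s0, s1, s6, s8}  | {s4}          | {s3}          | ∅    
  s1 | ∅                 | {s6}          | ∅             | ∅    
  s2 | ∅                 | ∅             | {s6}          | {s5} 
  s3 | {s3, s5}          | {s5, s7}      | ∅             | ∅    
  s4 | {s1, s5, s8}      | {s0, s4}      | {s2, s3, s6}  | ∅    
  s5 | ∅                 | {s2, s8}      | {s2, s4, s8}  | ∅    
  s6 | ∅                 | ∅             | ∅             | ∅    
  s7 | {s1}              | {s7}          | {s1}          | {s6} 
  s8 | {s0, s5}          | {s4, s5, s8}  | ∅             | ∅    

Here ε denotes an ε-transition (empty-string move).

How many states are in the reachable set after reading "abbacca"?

Start in {s0}.
Read 'a': s0→{s0, s1, s6, s8}; now {s0, s1, s6, s8}.
Read 'b': s0→{s4}, s1→{s6}, s6→∅, s8→{s4, s5, s8}; now {s4, s5, s6, s8}.
Read 'b': s4→{s0, s4}, s5→{s2, s8}, s6→∅, s8→{s4, s5, s8}; now {s0, s2, s4, s5, s8}.
Read 'a': s0→{s0, s1, s6, s8}, s2→∅, s4→{s1, s5, s8}, s5→∅, s8→{s0, s5}; now {s0, s1, s5, s6, s8}.
Read 'c': s0→{s3}, s1→∅, s5→{s2, s4, s8}, s6→∅, s8→∅; union {s2, s3, s4, s8}; ε-closure = {s2, s3, s4, s5, s8}.
Read 'c': s2→{s6}, s3→∅, s4→{s2, s3, s6}, s5→{s2, s4, s8}, s8→∅; union {s2, s3, s4, s6, s8}; ε-closure = {s2, s3, s4, s5, s6, s8}.
Read 'a': s2→∅, s3→{s3, s5}, s4→{s1, s5, s8}, s5→∅, s6→∅, s8→{s0, s5}; now {s0, s1, s3, s5, s8}.
That set has 5 states.

5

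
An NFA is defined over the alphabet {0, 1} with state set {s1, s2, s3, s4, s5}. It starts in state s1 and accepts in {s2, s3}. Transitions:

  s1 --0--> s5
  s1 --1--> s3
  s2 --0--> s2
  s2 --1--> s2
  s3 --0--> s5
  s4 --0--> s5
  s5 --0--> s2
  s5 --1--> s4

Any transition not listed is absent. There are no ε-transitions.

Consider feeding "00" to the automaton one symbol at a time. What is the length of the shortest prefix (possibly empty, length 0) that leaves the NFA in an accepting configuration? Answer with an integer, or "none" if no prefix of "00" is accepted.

2

Start in {s1}.
Read '0': s1→{s5}; now {s5}.
Read '0': s5→{s2}; now {s2}.
None of the earlier sets intersect F, but {s2} does.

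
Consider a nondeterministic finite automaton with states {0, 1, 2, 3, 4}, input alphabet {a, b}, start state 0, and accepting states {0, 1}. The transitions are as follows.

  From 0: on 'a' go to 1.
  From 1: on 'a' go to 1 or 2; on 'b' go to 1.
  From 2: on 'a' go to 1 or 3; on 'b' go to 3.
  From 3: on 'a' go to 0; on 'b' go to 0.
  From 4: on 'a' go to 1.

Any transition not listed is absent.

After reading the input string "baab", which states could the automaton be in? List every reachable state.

Start in {0}.
Read 'b': 0→∅; now ∅.
The set is empty and remains empty for the remaining 3 symbols.

∅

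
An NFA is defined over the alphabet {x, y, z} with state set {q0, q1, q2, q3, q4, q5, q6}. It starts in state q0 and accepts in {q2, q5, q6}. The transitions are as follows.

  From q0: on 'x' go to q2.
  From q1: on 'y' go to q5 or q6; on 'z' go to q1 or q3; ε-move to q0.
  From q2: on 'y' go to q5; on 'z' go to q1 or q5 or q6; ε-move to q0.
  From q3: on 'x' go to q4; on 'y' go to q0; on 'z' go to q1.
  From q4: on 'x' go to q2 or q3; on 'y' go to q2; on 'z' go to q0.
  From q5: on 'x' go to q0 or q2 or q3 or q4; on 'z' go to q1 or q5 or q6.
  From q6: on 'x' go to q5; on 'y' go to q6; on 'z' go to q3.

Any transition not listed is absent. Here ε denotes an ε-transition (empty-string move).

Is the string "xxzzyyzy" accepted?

Start in {q0}.
Read 'x': q0→{q2}; union {q2}; ε-closure = {q0, q2}.
Read 'x': q0→{q2}, q2→∅; union {q2}; ε-closure = {q0, q2}.
Read 'z': q0→∅, q2→{q1, q5, q6}; union {q1, q5, q6}; ε-closure = {q0, q1, q5, q6}.
Read 'z': q0→∅, q1→{q1, q3}, q5→{q1, q5, q6}, q6→{q3}; union {q1, q3, q5, q6}; ε-closure = {q0, q1, q3, q5, q6}.
Read 'y': q0→∅, q1→{q5, q6}, q3→{q0}, q5→∅, q6→{q6}; now {q0, q5, q6}.
Read 'y': q0→∅, q5→∅, q6→{q6}; now {q6}.
Read 'z': q6→{q3}; now {q3}.
Read 'y': q3→{q0}; now {q0}.
The final set {q0} contains no accepting state.

No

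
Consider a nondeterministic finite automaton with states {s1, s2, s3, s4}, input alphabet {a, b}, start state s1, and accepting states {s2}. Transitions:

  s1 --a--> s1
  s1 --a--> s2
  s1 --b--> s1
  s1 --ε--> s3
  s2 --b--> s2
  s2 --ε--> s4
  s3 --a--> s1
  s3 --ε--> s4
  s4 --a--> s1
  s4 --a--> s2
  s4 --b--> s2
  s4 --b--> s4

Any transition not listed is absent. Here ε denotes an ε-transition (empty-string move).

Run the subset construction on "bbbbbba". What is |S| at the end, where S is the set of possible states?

4

Start: ε-closure({s1}) = {s1, s3, s4}.
Read 'b': s1→{s1}, s3→∅, s4→{s2, s4}; union {s1, s2, s4}; ε-closure = {s1, s2, s3, s4}.
Read 'b': s1→{s1}, s2→{s2}, s3→∅, s4→{s2, s4}; union {s1, s2, s4}; ε-closure = {s1, s2, s3, s4}.
Read 'b': s1→{s1}, s2→{s2}, s3→∅, s4→{s2, s4}; union {s1, s2, s4}; ε-closure = {s1, s2, s3, s4}.
Read 'b': s1→{s1}, s2→{s2}, s3→∅, s4→{s2, s4}; union {s1, s2, s4}; ε-closure = {s1, s2, s3, s4}.
Read 'b': s1→{s1}, s2→{s2}, s3→∅, s4→{s2, s4}; union {s1, s2, s4}; ε-closure = {s1, s2, s3, s4}.
Read 'b': s1→{s1}, s2→{s2}, s3→∅, s4→{s2, s4}; union {s1, s2, s4}; ε-closure = {s1, s2, s3, s4}.
Read 'a': s1→{s1, s2}, s2→∅, s3→{s1}, s4→{s1, s2}; union {s1, s2}; ε-closure = {s1, s2, s3, s4}.
That set has 4 states.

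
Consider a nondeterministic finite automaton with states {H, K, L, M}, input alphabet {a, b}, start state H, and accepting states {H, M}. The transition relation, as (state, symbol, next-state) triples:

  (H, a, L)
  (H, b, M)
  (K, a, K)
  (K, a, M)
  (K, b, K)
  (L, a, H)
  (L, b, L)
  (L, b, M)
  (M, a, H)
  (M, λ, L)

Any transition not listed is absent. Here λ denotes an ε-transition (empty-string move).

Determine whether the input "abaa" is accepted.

Start in {H}.
Read 'a': H→{L}; now {L}.
Read 'b': L→{L, M}; now {L, M}.
Read 'a': L→{H}, M→{H}; now {H}.
Read 'a': H→{L}; now {L}.
The final set {L} contains no accepting state.

No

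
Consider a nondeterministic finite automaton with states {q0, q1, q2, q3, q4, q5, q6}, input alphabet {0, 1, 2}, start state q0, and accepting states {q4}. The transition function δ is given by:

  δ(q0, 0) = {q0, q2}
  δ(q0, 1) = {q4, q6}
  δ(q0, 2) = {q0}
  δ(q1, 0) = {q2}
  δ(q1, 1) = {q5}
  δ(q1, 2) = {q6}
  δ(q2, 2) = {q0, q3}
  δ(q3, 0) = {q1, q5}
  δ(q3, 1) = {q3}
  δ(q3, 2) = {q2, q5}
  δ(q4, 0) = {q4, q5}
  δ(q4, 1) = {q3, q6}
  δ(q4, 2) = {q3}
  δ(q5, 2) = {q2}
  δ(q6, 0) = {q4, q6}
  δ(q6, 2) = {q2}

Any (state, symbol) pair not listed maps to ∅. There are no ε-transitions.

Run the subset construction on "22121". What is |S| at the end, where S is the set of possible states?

Start in {q0}.
Read '2': q0→{q0}; now {q0}.
Read '2': q0→{q0}; now {q0}.
Read '1': q0→{q4, q6}; now {q4, q6}.
Read '2': q4→{q3}, q6→{q2}; now {q2, q3}.
Read '1': q2→∅, q3→{q3}; now {q3}.
That set has 1 state.

1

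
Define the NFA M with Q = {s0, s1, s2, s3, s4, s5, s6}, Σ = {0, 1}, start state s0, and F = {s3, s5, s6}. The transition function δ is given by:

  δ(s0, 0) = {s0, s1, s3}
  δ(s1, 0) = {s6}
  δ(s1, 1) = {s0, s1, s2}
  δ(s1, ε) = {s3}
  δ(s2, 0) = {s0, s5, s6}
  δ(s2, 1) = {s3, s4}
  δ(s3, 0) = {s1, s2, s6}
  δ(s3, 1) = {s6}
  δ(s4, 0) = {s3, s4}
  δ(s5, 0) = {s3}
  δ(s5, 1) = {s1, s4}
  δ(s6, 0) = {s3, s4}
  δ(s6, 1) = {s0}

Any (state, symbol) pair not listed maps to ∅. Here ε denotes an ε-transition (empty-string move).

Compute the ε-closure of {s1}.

{s1, s3}

Begin with {s1}.
ε-move s1 → s3; add s3.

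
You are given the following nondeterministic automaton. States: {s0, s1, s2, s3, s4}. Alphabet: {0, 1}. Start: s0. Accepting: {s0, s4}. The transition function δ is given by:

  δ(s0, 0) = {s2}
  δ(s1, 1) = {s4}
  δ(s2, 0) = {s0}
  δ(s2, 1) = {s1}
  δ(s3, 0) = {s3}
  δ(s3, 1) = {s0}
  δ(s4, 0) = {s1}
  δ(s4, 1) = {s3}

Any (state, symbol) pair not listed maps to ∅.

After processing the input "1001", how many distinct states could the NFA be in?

0

Start in {s0}.
Read '1': s0→∅; now ∅.
The set is empty and remains empty for the remaining 3 symbols.
That set has 0 states.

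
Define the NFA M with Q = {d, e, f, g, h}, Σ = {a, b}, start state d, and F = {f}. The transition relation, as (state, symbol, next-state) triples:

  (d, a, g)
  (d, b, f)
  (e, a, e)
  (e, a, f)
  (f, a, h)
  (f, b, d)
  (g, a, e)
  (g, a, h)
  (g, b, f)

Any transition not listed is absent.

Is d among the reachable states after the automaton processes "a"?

Start in {d}.
Read 'a': {d} → {g}.
State d is not in {g}.

No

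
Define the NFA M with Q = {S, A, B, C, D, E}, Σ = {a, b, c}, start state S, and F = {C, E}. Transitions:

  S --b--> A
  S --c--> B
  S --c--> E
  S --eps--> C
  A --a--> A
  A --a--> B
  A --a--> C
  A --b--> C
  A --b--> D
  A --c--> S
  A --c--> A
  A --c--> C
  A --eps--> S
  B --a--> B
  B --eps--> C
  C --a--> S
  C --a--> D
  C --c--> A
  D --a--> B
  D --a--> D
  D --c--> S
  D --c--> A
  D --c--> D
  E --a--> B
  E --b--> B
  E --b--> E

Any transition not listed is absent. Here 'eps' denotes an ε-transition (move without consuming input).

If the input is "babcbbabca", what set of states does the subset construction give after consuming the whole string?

Start: ε-closure({S}) = {S, C}.
Read 'b': {S, C} → {S, A, C}.
Read 'a': {S, A, C} → {S, A, B, C, D}.
Read 'b': {S, A, B, C, D} → {S, A, C, D}.
Read 'c': {S, A, C, D} → {S, A, B, C, D, E}.
Read 'b': {S, A, B, C, D, E} → {S, A, B, C, D, E}.
Read 'b': {S, A, B, C, D, E} → {S, A, B, C, D, E}.
Read 'a': {S, A, B, C, D, E} → {S, A, B, C, D}.
Read 'b': {S, A, B, C, D} → {S, A, C, D}.
Read 'c': {S, A, C, D} → {S, A, B, C, D, E}.
Read 'a': {S, A, B, C, D, E} → {S, A, B, C, D}.

{S, A, B, C, D}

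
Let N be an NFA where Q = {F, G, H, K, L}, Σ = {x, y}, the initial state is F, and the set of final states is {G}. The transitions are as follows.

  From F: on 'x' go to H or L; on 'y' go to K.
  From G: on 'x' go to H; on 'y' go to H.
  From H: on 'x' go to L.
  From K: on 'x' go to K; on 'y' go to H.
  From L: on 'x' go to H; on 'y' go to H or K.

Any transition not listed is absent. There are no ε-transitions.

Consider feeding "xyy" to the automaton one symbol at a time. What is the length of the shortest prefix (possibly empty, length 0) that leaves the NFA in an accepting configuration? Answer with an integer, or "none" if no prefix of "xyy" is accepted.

Start in {F}.
Read 'x': F→{H, L}; now {H, L}.
Read 'y': H→∅, L→{H, K}; now {H, K}.
Read 'y': H→∅, K→{H}; now {H}.
No reachable set along the way intersects F.

none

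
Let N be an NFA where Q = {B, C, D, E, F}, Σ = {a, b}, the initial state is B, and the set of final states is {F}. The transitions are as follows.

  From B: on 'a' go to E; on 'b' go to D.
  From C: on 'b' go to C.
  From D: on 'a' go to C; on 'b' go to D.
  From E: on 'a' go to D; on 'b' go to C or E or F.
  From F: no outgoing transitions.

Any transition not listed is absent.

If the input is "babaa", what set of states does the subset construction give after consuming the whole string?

∅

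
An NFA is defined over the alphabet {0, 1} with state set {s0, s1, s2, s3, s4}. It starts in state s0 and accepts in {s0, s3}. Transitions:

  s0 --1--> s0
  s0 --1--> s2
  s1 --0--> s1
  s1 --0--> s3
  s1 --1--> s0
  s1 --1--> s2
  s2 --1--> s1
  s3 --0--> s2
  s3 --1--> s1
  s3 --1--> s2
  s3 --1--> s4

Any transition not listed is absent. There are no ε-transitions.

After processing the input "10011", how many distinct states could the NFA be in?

Start in {s0}.
Read '1': {s0} → {s0, s2}.
Read '0': {s0, s2} → ∅.
The set is empty and remains empty for the remaining 3 symbols.
That set has 0 states.

0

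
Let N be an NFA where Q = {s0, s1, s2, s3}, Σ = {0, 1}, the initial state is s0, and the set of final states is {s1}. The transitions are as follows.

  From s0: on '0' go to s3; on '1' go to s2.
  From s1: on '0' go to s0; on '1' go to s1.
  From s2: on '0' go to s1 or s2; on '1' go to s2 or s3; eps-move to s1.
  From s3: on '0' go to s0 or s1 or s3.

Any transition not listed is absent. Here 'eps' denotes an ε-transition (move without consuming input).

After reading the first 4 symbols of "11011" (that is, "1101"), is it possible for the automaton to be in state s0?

No

Start in {s0}.
Read '1': s0→{s2}; union {s2}; ε-closure = {s1, s2}.
Read '1': s1→{s1}, s2→{s2, s3}; now {s1, s2, s3}.
Read '0': s1→{s0}, s2→{s1, s2}, s3→{s0, s1, s3}; now {s0, s1, s2, s3}.
Read '1': s0→{s2}, s1→{s1}, s2→{s2, s3}, s3→∅; now {s1, s2, s3}.
State s0 is not in {s1, s2, s3}.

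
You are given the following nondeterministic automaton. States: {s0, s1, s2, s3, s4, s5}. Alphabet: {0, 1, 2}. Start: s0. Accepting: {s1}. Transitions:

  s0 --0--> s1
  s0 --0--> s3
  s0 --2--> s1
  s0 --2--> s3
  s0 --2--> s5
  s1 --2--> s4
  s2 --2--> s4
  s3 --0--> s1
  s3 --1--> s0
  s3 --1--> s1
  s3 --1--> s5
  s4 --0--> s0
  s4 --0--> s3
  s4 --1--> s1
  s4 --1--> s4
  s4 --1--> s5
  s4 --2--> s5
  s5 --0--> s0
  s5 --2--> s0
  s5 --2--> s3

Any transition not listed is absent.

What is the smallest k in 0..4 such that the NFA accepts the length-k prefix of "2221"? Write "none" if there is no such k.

1

Start in {s0}.
Read '2': {s0} → {s1, s3, s5}.
None of the earlier sets intersect F, but {s1, s3, s5} does.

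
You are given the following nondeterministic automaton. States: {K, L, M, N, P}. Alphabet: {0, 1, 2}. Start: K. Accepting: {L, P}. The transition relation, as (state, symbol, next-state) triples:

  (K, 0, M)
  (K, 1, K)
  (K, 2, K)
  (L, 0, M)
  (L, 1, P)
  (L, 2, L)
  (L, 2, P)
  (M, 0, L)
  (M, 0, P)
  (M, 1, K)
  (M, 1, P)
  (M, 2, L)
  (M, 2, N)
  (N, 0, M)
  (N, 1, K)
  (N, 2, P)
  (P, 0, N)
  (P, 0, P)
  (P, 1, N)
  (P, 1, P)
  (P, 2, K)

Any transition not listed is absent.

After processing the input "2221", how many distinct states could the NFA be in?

1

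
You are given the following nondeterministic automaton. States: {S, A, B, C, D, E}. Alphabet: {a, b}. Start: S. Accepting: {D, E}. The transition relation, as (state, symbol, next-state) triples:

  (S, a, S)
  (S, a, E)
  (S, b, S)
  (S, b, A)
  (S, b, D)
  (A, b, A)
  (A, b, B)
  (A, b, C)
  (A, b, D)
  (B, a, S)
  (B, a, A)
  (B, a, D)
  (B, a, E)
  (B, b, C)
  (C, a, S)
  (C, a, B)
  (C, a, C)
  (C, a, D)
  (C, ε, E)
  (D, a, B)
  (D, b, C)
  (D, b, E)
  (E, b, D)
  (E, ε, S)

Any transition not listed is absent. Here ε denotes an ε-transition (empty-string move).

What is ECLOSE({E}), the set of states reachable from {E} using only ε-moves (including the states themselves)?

Begin with {E}.
ε-move E → S; add S.

{S, E}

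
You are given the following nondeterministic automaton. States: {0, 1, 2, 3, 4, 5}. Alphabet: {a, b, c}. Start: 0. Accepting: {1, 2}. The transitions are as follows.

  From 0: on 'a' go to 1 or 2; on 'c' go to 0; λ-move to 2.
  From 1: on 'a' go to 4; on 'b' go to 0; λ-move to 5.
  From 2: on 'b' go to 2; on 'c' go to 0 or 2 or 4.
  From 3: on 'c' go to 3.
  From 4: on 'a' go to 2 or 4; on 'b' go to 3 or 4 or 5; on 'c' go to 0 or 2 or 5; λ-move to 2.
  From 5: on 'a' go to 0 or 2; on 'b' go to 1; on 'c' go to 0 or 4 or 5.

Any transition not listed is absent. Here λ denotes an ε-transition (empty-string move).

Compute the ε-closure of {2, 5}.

{2, 5}

Begin with {2, 5}.
No ε-moves leave this set, so the closure equals the set itself.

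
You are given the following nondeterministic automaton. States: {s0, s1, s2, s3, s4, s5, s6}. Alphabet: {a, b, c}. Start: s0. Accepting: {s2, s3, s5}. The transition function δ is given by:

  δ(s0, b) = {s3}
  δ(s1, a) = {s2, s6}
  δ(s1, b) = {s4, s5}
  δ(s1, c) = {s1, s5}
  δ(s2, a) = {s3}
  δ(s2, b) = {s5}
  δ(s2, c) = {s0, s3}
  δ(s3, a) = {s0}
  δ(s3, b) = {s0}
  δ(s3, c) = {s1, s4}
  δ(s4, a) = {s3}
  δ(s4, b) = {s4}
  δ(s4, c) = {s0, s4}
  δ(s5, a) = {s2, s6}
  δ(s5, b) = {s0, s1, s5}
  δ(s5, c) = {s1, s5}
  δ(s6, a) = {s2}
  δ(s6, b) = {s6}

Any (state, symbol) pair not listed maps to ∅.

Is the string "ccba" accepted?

Start in {s0}.
Read 'c': s0→∅; now ∅.
The set is empty and remains empty for the remaining 3 symbols.
The final set ∅ contains no accepting state.

No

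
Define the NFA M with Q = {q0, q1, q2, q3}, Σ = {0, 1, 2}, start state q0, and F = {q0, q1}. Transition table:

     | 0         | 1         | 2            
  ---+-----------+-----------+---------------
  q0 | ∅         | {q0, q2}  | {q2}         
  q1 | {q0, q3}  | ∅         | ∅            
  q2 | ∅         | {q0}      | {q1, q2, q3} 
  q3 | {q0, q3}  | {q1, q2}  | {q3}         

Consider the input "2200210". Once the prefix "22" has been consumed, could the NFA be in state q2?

Start in {q0}.
Read '2': q0→{q2}; now {q2}.
Read '2': q2→{q1, q2, q3}; now {q1, q2, q3}.
State q2 is in {q1, q2, q3}.

Yes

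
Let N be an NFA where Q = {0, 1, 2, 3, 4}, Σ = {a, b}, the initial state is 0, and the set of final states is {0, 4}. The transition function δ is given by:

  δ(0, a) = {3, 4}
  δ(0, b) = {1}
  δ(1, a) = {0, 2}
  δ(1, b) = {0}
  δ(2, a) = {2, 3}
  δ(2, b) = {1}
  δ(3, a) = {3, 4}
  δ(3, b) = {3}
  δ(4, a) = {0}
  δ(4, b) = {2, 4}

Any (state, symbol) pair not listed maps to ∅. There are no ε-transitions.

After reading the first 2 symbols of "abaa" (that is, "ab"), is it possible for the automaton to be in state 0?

No

Start in {0}.
Read 'a': {0} → {3, 4}.
Read 'b': {3, 4} → {2, 3, 4}.
State 0 is not in {2, 3, 4}.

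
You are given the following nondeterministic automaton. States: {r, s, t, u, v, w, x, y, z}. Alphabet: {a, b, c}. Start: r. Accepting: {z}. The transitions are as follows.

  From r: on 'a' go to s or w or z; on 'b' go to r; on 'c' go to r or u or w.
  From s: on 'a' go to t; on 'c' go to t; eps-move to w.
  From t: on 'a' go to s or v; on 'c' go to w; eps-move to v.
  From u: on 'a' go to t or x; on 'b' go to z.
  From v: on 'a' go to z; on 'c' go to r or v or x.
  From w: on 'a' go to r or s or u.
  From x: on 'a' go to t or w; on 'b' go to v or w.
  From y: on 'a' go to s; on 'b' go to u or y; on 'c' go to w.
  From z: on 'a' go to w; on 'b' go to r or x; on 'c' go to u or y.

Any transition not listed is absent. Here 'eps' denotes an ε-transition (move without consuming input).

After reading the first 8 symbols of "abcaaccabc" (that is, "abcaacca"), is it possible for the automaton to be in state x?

Start in {r}.
Read 'a': r→{s, w, z}; now {s, w, z}.
Read 'b': s→∅, w→∅, z→{r, x}; now {r, x}.
Read 'c': r→{r, u, w}, x→∅; now {r, u, w}.
Read 'a': r→{s, w, z}, u→{t, x}, w→{r, s, u}; union {r, s, t, u, w, x, z}; ε-closure = {r, s, t, u, v, w, x, z}.
Read 'a': r→{s, w, z}, s→{t}, t→{s, v}, u→{t, x}, v→{z}, w→{r, s, u}, x→{t, w}, z→{w}; now {r, s, t, u, v, w, x, z}.
Read 'c': r→{r, u, w}, s→{t}, t→{w}, u→∅, v→{r, v, x}, w→∅, x→∅, z→{u, y}; now {r, t, u, v, w, x, y}.
Read 'c': r→{r, u, w}, t→{w}, u→∅, v→{r, v, x}, w→∅, x→∅, y→{w}; now {r, u, v, w, x}.
Read 'a': r→{s, w, z}, u→{t, x}, v→{z}, w→{r, s, u}, x→{t, w}; union {r, s, t, u, w, x, z}; ε-closure = {r, s, t, u, v, w, x, z}.
State x is in {r, s, t, u, v, w, x, z}.

Yes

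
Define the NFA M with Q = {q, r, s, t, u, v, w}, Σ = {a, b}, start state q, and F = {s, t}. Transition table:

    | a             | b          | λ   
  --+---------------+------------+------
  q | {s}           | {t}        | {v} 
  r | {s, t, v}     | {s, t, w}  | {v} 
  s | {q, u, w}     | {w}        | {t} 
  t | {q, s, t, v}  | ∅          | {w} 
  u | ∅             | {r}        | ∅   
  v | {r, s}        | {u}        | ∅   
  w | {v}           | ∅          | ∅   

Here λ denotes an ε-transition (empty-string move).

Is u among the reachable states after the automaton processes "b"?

Yes

Start: ε-closure({q}) = {q, v}.
Read 'b': q→{t}, v→{u}; union {t, u}; ε-closure = {t, u, w}.
State u is in {t, u, w}.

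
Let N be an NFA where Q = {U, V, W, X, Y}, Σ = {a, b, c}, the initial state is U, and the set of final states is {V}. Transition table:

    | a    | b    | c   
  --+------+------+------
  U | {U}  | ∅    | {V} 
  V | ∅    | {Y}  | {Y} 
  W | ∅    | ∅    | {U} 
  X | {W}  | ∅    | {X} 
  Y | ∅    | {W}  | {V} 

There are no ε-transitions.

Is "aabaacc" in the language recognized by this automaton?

No

Start in {U}.
Read 'a': {U} → {U}.
Read 'a': {U} → {U}.
Read 'b': {U} → ∅.
The set is empty and remains empty for the remaining 4 symbols.
The final set ∅ contains no accepting state.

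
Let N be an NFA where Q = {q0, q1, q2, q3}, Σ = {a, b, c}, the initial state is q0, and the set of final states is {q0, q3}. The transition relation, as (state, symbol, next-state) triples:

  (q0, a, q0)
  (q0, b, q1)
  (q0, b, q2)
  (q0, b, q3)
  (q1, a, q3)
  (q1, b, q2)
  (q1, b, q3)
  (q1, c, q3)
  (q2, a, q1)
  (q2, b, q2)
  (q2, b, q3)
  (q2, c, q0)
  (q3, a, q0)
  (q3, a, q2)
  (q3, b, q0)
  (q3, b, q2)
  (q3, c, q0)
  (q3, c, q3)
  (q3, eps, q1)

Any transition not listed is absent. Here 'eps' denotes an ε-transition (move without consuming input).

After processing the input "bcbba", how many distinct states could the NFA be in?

4

Start in {q0}.
Read 'b': q0→{q1, q2, q3}; now {q1, q2, q3}.
Read 'c': q1→{q3}, q2→{q0}, q3→{q0, q3}; union {q0, q3}; ε-closure = {q0, q1, q3}.
Read 'b': q0→{q1, q2, q3}, q1→{q2, q3}, q3→{q0, q2}; now {q0, q1, q2, q3}.
Read 'b': q0→{q1, q2, q3}, q1→{q2, q3}, q2→{q2, q3}, q3→{q0, q2}; now {q0, q1, q2, q3}.
Read 'a': q0→{q0}, q1→{q3}, q2→{q1}, q3→{q0, q2}; now {q0, q1, q2, q3}.
That set has 4 states.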